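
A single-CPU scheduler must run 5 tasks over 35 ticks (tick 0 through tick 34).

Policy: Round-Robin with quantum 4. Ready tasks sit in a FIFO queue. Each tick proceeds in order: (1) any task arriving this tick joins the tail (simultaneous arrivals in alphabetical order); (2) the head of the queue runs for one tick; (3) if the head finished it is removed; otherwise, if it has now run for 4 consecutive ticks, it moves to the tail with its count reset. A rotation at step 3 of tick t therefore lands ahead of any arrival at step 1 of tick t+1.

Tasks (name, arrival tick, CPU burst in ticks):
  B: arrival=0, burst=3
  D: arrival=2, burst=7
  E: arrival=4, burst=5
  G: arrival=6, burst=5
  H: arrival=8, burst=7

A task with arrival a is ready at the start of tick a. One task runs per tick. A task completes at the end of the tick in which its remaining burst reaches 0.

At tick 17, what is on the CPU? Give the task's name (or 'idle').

t=0: queue=[B] q_used=0 → run B
t=1: queue=[B] q_used=1 → run B
t=2: queue=[B,D] q_used=2 → run B
t=3: queue=[D] q_used=0 → run D
t=4: queue=[D,E] q_used=1 → run D
t=5: queue=[D,E] q_used=2 → run D
t=6: queue=[D,E,G] q_used=3 → run D
t=7: queue=[E,G,D] q_used=0 → run E
t=8: queue=[E,G,D,H] q_used=1 → run E
t=9: queue=[E,G,D,H] q_used=2 → run E
t=10: queue=[E,G,D,H] q_used=3 → run E
t=11: queue=[G,D,H,E] q_used=0 → run G
t=12: queue=[G,D,H,E] q_used=1 → run G
t=13: queue=[G,D,H,E] q_used=2 → run G
t=14: queue=[G,D,H,E] q_used=3 → run G
t=15: queue=[D,H,E,G] q_used=0 → run D
t=16: queue=[D,H,E,G] q_used=1 → run D
t=17: queue=[D,H,E,G] q_used=2 → run D
t=18: queue=[H,E,G] q_used=0 → run H
t=19: queue=[H,E,G] q_used=1 → run H
t=20: queue=[H,E,G] q_used=2 → run H
t=21: queue=[H,E,G] q_used=3 → run H
t=22: queue=[E,G,H] q_used=0 → run E
t=23: queue=[G,H] q_used=0 → run G
t=24: queue=[H] q_used=0 → run H
t=25: queue=[H] q_used=1 → run H
t=26: queue=[H] q_used=2 → run H
t=27: (idle)
t=28: (idle)
t=29: (idle)
t=30: (idle)
t=31: (idle)
t=32: (idle)
t=33: (idle)
t=34: (idle)

running at tick 17 = D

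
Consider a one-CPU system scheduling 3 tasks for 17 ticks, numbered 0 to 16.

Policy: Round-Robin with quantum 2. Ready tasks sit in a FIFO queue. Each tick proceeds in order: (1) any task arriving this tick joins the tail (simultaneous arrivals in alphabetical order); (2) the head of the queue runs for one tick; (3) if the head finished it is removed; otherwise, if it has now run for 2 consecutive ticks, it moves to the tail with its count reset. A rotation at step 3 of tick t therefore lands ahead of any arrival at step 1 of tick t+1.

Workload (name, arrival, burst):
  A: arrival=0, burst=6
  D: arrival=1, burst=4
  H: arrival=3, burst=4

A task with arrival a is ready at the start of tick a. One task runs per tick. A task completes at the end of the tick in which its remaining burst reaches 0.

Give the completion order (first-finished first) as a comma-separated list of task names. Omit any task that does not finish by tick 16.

completion order = D, A, H

t=0: queue=[A] q_used=0 → run A
t=1: queue=[A,D] q_used=1 → run A
t=2: queue=[D,A] q_used=0 → run D
t=3: queue=[D,A,H] q_used=1 → run D
t=4: queue=[A,H,D] q_used=0 → run A
t=5: queue=[A,H,D] q_used=1 → run A
t=6: queue=[H,D,A] q_used=0 → run H
t=7: queue=[H,D,A] q_used=1 → run H
t=8: queue=[D,A,H] q_used=0 → run D
t=9: queue=[D,A,H] q_used=1 → run D
t=10: queue=[A,H] q_used=0 → run A
t=11: queue=[A,H] q_used=1 → run A
t=12: queue=[H] q_used=0 → run H
t=13: queue=[H] q_used=1 → run H
t=14: (idle)
t=15: (idle)
t=16: (idle)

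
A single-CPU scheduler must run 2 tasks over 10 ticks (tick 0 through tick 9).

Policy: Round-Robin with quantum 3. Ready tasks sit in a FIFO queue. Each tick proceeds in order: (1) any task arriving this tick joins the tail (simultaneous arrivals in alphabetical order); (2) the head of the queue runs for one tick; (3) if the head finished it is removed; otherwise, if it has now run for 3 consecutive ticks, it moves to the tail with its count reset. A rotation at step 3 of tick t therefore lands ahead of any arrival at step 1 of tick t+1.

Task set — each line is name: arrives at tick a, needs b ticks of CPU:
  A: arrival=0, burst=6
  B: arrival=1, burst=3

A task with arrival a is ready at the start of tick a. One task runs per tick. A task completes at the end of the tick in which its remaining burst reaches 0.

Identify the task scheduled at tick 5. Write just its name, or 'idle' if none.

t=0: queue=[A] q_used=0 → run A
t=1: queue=[A,B] q_used=1 → run A
t=2: queue=[A,B] q_used=2 → run A
t=3: queue=[B,A] q_used=0 → run B
t=4: queue=[B,A] q_used=1 → run B
t=5: queue=[B,A] q_used=2 → run B
t=6: queue=[A] q_used=0 → run A
t=7: queue=[A] q_used=1 → run A
t=8: queue=[A] q_used=2 → run A
t=9: (idle)

running at tick 5 = B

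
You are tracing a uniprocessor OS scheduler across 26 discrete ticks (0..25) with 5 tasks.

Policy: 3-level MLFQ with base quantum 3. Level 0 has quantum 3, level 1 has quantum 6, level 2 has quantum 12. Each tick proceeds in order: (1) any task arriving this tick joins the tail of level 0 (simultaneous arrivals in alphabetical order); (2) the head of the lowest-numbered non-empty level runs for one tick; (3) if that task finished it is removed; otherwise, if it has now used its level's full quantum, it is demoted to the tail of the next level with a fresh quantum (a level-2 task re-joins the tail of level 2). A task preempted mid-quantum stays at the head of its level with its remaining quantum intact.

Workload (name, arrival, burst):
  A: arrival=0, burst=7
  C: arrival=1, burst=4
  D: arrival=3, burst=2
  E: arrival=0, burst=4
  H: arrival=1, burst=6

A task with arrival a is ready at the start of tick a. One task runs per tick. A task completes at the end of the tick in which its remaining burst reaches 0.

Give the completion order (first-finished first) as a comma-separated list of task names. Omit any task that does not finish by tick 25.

completion order = D, A, E, C, H

t=0: L0/L1/L2 = AE/-/- → run A
t=1: L0/L1/L2 = AECH/-/- → run A
t=2: L0/L1/L2 = AECH/-/- → run A
t=3: L0/L1/L2 = ECHD/A/- → run E
t=4: L0/L1/L2 = ECHD/A/- → run E
t=5: L0/L1/L2 = ECHD/A/- → run E
t=6: L0/L1/L2 = CHD/AE/- → run C
t=7: L0/L1/L2 = CHD/AE/- → run C
t=8: L0/L1/L2 = CHD/AE/- → run C
t=9: L0/L1/L2 = HD/AEC/- → run H
t=10: L0/L1/L2 = HD/AEC/- → run H
t=11: L0/L1/L2 = HD/AEC/- → run H
t=12: L0/L1/L2 = D/AECH/- → run D
t=13: L0/L1/L2 = D/AECH/- → run D
t=14: L0/L1/L2 = -/AECH/- → run A
t=15: L0/L1/L2 = -/AECH/- → run A
t=16: L0/L1/L2 = -/AECH/- → run A
t=17: L0/L1/L2 = -/AECH/- → run A
t=18: L0/L1/L2 = -/ECH/- → run E
t=19: L0/L1/L2 = -/CH/- → run C
t=20: L0/L1/L2 = -/H/- → run H
t=21: L0/L1/L2 = -/H/- → run H
t=22: L0/L1/L2 = -/H/- → run H
t=23: (idle)
t=24: (idle)
t=25: (idle)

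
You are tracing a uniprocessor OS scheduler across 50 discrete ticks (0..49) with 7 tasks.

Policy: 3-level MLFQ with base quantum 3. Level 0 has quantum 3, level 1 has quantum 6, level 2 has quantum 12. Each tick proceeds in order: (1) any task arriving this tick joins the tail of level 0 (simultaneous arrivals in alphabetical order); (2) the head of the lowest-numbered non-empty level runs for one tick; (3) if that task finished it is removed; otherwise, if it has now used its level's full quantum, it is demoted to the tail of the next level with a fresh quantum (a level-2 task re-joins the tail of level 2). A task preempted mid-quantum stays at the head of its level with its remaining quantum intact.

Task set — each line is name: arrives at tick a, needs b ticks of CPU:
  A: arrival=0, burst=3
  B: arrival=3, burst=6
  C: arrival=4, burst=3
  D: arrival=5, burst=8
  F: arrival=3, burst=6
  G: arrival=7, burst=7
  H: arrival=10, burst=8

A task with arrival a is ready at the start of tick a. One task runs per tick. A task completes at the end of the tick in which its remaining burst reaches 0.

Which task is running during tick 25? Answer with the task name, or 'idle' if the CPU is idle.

running at tick 25 = F

t=0: L0/L1/L2 = A/-/- → run A
t=1: L0/L1/L2 = A/-/- → run A
t=2: L0/L1/L2 = A/-/- → run A
t=3: L0/L1/L2 = BF/-/- → run B
t=4: L0/L1/L2 = BFC/-/- → run B
t=5: L0/L1/L2 = BFCD/-/- → run B
t=6: L0/L1/L2 = FCD/B/- → run F
t=7: L0/L1/L2 = FCDG/B/- → run F
t=8: L0/L1/L2 = FCDG/B/- → run F
t=9: L0/L1/L2 = CDG/BF/- → run C
t=10: L0/L1/L2 = CDGH/BF/- → run C
t=11: L0/L1/L2 = CDGH/BF/- → run C
t=12: L0/L1/L2 = DGH/BF/- → run D
t=13: L0/L1/L2 = DGH/BF/- → run D
t=14: L0/L1/L2 = DGH/BF/- → run D
t=15: L0/L1/L2 = GH/BFD/- → run G
t=16: L0/L1/L2 = GH/BFD/- → run G
t=17: L0/L1/L2 = GH/BFD/- → run G
t=18: L0/L1/L2 = H/BFDG/- → run H
t=19: L0/L1/L2 = H/BFDG/- → run H
t=20: L0/L1/L2 = H/BFDG/- → run H
t=21: L0/L1/L2 = -/BFDGH/- → run B
t=22: L0/L1/L2 = -/BFDGH/- → run B
t=23: L0/L1/L2 = -/BFDGH/- → run B
t=24: L0/L1/L2 = -/FDGH/- → run F
t=25: L0/L1/L2 = -/FDGH/- → run F
t=26: L0/L1/L2 = -/FDGH/- → run F
t=27: L0/L1/L2 = -/DGH/- → run D
t=28: L0/L1/L2 = -/DGH/- → run D
t=29: L0/L1/L2 = -/DGH/- → run D
t=30: L0/L1/L2 = -/DGH/- → run D
t=31: L0/L1/L2 = -/DGH/- → run D
t=32: L0/L1/L2 = -/GH/- → run G
t=33: L0/L1/L2 = -/GH/- → run G
t=34: L0/L1/L2 = -/GH/- → run G
t=35: L0/L1/L2 = -/GH/- → run G
t=36: L0/L1/L2 = -/H/- → run H
t=37: L0/L1/L2 = -/H/- → run H
t=38: L0/L1/L2 = -/H/- → run H
t=39: L0/L1/L2 = -/H/- → run H
t=40: L0/L1/L2 = -/H/- → run H
t=41: (idle)
t=42: (idle)
t=43: (idle)
t=44: (idle)
t=45: (idle)
t=46: (idle)
t=47: (idle)
t=48: (idle)
t=49: (idle)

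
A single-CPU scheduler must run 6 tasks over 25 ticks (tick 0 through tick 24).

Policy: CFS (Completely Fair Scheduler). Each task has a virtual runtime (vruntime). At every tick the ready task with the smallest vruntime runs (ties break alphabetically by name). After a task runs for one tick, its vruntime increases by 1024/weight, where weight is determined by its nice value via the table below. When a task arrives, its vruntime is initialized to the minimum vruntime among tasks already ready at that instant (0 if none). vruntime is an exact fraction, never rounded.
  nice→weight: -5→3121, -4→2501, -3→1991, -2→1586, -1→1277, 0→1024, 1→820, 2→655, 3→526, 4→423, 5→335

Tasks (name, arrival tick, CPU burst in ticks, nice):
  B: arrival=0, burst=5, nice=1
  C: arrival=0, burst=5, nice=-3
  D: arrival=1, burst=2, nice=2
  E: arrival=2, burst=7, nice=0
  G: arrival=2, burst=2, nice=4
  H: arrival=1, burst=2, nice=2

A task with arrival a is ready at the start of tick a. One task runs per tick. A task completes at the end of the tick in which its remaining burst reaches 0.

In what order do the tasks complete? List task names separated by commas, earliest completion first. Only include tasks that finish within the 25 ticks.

completion order = D, H, C, G, B, E

t=0: vr[B=0 C=0] → run B
t=1: vr[B=256/205 C=0 D=0 H=0] → run C
t=2: vr[B=256/205 C=1024/1991 D=0 E=0 G=0 H=0] → run D
t=3: vr[B=256/205 C=1024/1991 D=1024/655 E=0 G=0 H=0] → run E
t=4: vr[B=256/205 C=1024/1991 D=1024/655 E=1 G=0 H=0] → run G
t=5: vr[B=256/205 C=1024/1991 D=1024/655 E=1 G=1024/423 H=0] → run H
t=6: vr[B=256/205 C=1024/1991 D=1024/655 E=1 G=1024/423 H=1024/655] → run C
t=7: vr[B=256/205 C=2048/1991 D=1024/655 E=1 G=1024/423 H=1024/655] → run E
t=8: vr[B=256/205 C=2048/1991 D=1024/655 E=2 G=1024/423 H=1024/655] → run C
t=9: vr[B=256/205 C=3072/1991 D=1024/655 E=2 G=1024/423 H=1024/655] → run B
t=10: vr[B=512/205 C=3072/1991 D=1024/655 E=2 G=1024/423 H=1024/655] → run C
t=11: vr[B=512/205 C=4096/1991 D=1024/655 E=2 G=1024/423 H=1024/655] → run D
t=12: vr[B=512/205 C=4096/1991 E=2 G=1024/423 H=1024/655] → run H
t=13: vr[B=512/205 C=4096/1991 E=2 G=1024/423] → run E
t=14: vr[B=512/205 C=4096/1991 E=3 G=1024/423] → run C
t=15: vr[B=512/205 E=3 G=1024/423] → run G
t=16: vr[B=512/205 E=3] → run B
t=17: vr[B=768/205 E=3] → run E
t=18: vr[B=768/205 E=4] → run B
t=19: vr[B=1024/205 E=4] → run E
t=20: vr[B=1024/205 E=5] → run B
t=21: vr[E=5] → run E
t=22: vr[E=6] → run E
t=23: (idle)
t=24: (idle)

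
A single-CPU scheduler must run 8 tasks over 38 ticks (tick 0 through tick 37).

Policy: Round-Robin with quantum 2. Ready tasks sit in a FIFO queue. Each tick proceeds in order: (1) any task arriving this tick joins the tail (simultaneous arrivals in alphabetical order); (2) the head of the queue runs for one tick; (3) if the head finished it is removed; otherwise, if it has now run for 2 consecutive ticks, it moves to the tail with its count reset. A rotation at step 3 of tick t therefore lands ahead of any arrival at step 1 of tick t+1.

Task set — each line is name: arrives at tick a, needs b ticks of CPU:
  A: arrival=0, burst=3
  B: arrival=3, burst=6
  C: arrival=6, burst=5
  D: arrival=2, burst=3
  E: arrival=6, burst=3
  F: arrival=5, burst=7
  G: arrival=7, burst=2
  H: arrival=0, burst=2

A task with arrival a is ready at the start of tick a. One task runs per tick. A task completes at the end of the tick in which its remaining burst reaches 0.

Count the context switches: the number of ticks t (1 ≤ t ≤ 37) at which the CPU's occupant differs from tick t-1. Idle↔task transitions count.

context switches = 18

t=0: queue=[A,H] q_used=0 → run A
t=1: queue=[A,H] q_used=1 → run A
t=2: queue=[H,A,D] q_used=0 → run H
t=3: queue=[H,A,D,B] q_used=1 → run H
t=4: queue=[A,D,B] q_used=0 → run A
t=5: queue=[D,B,F] q_used=0 → run D
t=6: queue=[D,B,F,C,E] q_used=1 → run D
t=7: queue=[B,F,C,E,D,G] q_used=0 → run B
t=8: queue=[B,F,C,E,D,G] q_used=1 → run B
t=9: queue=[F,C,E,D,G,B] q_used=0 → run F
t=10: queue=[F,C,E,D,G,B] q_used=1 → run F
t=11: queue=[C,E,D,G,B,F] q_used=0 → run C
t=12: queue=[C,E,D,G,B,F] q_used=1 → run C
t=13: queue=[E,D,G,B,F,C] q_used=0 → run E
t=14: queue=[E,D,G,B,F,C] q_used=1 → run E
t=15: queue=[D,G,B,F,C,E] q_used=0 → run D
t=16: queue=[G,B,F,C,E] q_used=0 → run G
t=17: queue=[G,B,F,C,E] q_used=1 → run G
t=18: queue=[B,F,C,E] q_used=0 → run B
t=19: queue=[B,F,C,E] q_used=1 → run B
t=20: queue=[F,C,E,B] q_used=0 → run F
t=21: queue=[F,C,E,B] q_used=1 → run F
t=22: queue=[C,E,B,F] q_used=0 → run C
t=23: queue=[C,E,B,F] q_used=1 → run C
t=24: queue=[E,B,F,C] q_used=0 → run E
t=25: queue=[B,F,C] q_used=0 → run B
t=26: queue=[B,F,C] q_used=1 → run B
t=27: queue=[F,C] q_used=0 → run F
t=28: queue=[F,C] q_used=1 → run F
t=29: queue=[C,F] q_used=0 → run C
t=30: queue=[F] q_used=0 → run F
t=31: (idle)
t=32: (idle)
t=33: (idle)
t=34: (idle)
t=35: (idle)
t=36: (idle)
t=37: (idle)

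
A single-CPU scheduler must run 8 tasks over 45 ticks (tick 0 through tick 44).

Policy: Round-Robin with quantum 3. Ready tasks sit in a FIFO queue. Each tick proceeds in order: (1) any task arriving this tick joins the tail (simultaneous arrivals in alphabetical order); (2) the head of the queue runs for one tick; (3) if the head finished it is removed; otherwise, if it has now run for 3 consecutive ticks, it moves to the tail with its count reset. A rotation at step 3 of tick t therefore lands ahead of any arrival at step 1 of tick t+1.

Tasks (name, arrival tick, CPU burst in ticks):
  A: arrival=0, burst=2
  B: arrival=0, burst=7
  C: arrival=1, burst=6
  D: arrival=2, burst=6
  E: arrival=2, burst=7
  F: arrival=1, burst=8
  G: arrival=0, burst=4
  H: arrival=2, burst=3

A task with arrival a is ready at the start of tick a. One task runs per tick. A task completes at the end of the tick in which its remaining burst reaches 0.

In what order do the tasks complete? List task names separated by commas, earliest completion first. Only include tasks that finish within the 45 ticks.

t=0: queue=[A,B,G] q_used=0 → run A
t=1: queue=[A,B,G,C,F] q_used=1 → run A
t=2: queue=[B,G,C,F,D,E,H] q_used=0 → run B
t=3: queue=[B,G,C,F,D,E,H] q_used=1 → run B
t=4: queue=[B,G,C,F,D,E,H] q_used=2 → run B
t=5: queue=[G,C,F,D,E,H,B] q_used=0 → run G
t=6: queue=[G,C,F,D,E,H,B] q_used=1 → run G
t=7: queue=[G,C,F,D,E,H,B] q_used=2 → run G
t=8: queue=[C,F,D,E,H,B,G] q_used=0 → run C
t=9: queue=[C,F,D,E,H,B,G] q_used=1 → run C
t=10: queue=[C,F,D,E,H,B,G] q_used=2 → run C
t=11: queue=[F,D,E,H,B,G,C] q_used=0 → run F
t=12: queue=[F,D,E,H,B,G,C] q_used=1 → run F
t=13: queue=[F,D,E,H,B,G,C] q_used=2 → run F
t=14: queue=[D,E,H,B,G,C,F] q_used=0 → run D
t=15: queue=[D,E,H,B,G,C,F] q_used=1 → run D
t=16: queue=[D,E,H,B,G,C,F] q_used=2 → run D
t=17: queue=[E,H,B,G,C,F,D] q_used=0 → run E
t=18: queue=[E,H,B,G,C,F,D] q_used=1 → run E
t=19: queue=[E,H,B,G,C,F,D] q_used=2 → run E
t=20: queue=[H,B,G,C,F,D,E] q_used=0 → run H
t=21: queue=[H,B,G,C,F,D,E] q_used=1 → run H
t=22: queue=[H,B,G,C,F,D,E] q_used=2 → run H
t=23: queue=[B,G,C,F,D,E] q_used=0 → run B
t=24: queue=[B,G,C,F,D,E] q_used=1 → run B
t=25: queue=[B,G,C,F,D,E] q_used=2 → run B
t=26: queue=[G,C,F,D,E,B] q_used=0 → run G
t=27: queue=[C,F,D,E,B] q_used=0 → run C
t=28: queue=[C,F,D,E,B] q_used=1 → run C
t=29: queue=[C,F,D,E,B] q_used=2 → run C
t=30: queue=[F,D,E,B] q_used=0 → run F
t=31: queue=[F,D,E,B] q_used=1 → run F
t=32: queue=[F,D,E,B] q_used=2 → run F
t=33: queue=[D,E,B,F] q_used=0 → run D
t=34: queue=[D,E,B,F] q_used=1 → run D
t=35: queue=[D,E,B,F] q_used=2 → run D
t=36: queue=[E,B,F] q_used=0 → run E
t=37: queue=[E,B,F] q_used=1 → run E
t=38: queue=[E,B,F] q_used=2 → run E
t=39: queue=[B,F,E] q_used=0 → run B
t=40: queue=[F,E] q_used=0 → run F
t=41: queue=[F,E] q_used=1 → run F
t=42: queue=[E] q_used=0 → run E
t=43: (idle)
t=44: (idle)

completion order = A, H, G, C, D, B, F, E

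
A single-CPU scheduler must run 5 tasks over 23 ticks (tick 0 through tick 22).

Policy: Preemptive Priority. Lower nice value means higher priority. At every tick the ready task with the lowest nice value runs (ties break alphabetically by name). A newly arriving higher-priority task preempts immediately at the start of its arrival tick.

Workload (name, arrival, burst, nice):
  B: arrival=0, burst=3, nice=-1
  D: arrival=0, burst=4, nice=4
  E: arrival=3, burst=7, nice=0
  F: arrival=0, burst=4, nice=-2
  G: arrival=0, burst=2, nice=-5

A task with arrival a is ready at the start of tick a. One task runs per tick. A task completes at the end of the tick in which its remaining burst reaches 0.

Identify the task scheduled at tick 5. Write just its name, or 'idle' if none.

t=0: ready={B,D,F,G} → run G
t=1: ready={B,D,F,G} → run G
t=2: ready={B,D,F} → run F
t=3: ready={B,D,E,F} → run F
t=4: ready={B,D,E,F} → run F
t=5: ready={B,D,E,F} → run F
t=6: ready={B,D,E} → run B
t=7: ready={B,D,E} → run B
t=8: ready={B,D,E} → run B
t=9: ready={D,E} → run E
t=10: ready={D,E} → run E
t=11: ready={D,E} → run E
t=12: ready={D,E} → run E
t=13: ready={D,E} → run E
t=14: ready={D,E} → run E
t=15: ready={D,E} → run E
t=16: ready={D} → run D
t=17: ready={D} → run D
t=18: ready={D} → run D
t=19: ready={D} → run D
t=20: (idle)
t=21: (idle)
t=22: (idle)

running at tick 5 = F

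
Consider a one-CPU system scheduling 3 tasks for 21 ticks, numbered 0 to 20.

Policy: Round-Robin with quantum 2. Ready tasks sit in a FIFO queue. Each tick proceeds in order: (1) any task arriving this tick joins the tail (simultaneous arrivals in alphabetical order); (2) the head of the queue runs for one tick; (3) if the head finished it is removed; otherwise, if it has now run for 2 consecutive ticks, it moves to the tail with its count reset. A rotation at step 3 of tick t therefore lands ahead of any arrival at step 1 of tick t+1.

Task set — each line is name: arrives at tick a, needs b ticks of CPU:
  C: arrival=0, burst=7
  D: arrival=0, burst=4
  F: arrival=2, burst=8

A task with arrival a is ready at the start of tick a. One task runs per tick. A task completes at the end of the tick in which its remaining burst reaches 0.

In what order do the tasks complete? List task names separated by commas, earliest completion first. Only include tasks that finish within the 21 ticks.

t=0: queue=[C,D] q_used=0 → run C
t=1: queue=[C,D] q_used=1 → run C
t=2: queue=[D,C,F] q_used=0 → run D
t=3: queue=[D,C,F] q_used=1 → run D
t=4: queue=[C,F,D] q_used=0 → run C
t=5: queue=[C,F,D] q_used=1 → run C
t=6: queue=[F,D,C] q_used=0 → run F
t=7: queue=[F,D,C] q_used=1 → run F
t=8: queue=[D,C,F] q_used=0 → run D
t=9: queue=[D,C,F] q_used=1 → run D
t=10: queue=[C,F] q_used=0 → run C
t=11: queue=[C,F] q_used=1 → run C
t=12: queue=[F,C] q_used=0 → run F
t=13: queue=[F,C] q_used=1 → run F
t=14: queue=[C,F] q_used=0 → run C
t=15: queue=[F] q_used=0 → run F
t=16: queue=[F] q_used=1 → run F
t=17: queue=[F] q_used=0 → run F
t=18: queue=[F] q_used=1 → run F
t=19: (idle)
t=20: (idle)

completion order = D, C, F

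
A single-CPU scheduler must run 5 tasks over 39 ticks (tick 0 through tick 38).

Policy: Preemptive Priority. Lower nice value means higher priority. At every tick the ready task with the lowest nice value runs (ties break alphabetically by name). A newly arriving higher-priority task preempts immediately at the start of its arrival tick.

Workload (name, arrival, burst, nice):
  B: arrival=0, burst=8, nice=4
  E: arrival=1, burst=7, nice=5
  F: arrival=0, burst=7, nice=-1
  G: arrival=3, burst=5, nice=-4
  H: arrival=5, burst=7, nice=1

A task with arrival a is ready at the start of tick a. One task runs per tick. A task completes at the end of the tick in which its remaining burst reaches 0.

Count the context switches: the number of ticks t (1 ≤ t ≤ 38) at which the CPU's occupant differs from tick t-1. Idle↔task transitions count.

t=0: ready={B,F} → run F
t=1: ready={B,E,F} → run F
t=2: ready={B,E,F} → run F
t=3: ready={B,E,F,G} → run G
t=4: ready={B,E,F,G} → run G
t=5: ready={B,E,F,G,H} → run G
t=6: ready={B,E,F,G,H} → run G
t=7: ready={B,E,F,G,H} → run G
t=8: ready={B,E,F,H} → run F
t=9: ready={B,E,F,H} → run F
t=10: ready={B,E,F,H} → run F
t=11: ready={B,E,F,H} → run F
t=12: ready={B,E,H} → run H
t=13: ready={B,E,H} → run H
t=14: ready={B,E,H} → run H
t=15: ready={B,E,H} → run H
t=16: ready={B,E,H} → run H
t=17: ready={B,E,H} → run H
t=18: ready={B,E,H} → run H
t=19: ready={B,E} → run B
t=20: ready={B,E} → run B
t=21: ready={B,E} → run B
t=22: ready={B,E} → run B
t=23: ready={B,E} → run B
t=24: ready={B,E} → run B
t=25: ready={B,E} → run B
t=26: ready={B,E} → run B
t=27: ready={E} → run E
t=28: ready={E} → run E
t=29: ready={E} → run E
t=30: ready={E} → run E
t=31: ready={E} → run E
t=32: ready={E} → run E
t=33: ready={E} → run E
t=34: (idle)
t=35: (idle)
t=36: (idle)
t=37: (idle)
t=38: (idle)

context switches = 6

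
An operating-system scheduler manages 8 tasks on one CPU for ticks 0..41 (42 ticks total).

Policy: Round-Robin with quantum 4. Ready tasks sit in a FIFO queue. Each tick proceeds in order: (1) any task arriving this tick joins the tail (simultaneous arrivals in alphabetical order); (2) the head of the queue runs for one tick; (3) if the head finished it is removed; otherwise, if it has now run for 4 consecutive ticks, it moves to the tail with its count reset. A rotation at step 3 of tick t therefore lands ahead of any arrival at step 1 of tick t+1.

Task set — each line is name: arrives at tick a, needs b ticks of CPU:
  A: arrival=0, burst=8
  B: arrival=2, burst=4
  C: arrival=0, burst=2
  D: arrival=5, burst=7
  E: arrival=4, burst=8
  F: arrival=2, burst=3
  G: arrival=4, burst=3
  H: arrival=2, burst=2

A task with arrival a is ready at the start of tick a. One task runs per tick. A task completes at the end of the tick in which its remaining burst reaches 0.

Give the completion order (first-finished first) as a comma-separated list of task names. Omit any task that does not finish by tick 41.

completion order = C, B, F, H, A, G, E, D

t=0: queue=[A,C] q_used=0 → run A
t=1: queue=[A,C] q_used=1 → run A
t=2: queue=[A,C,B,F,H] q_used=2 → run A
t=3: queue=[A,C,B,F,H] q_used=3 → run A
t=4: queue=[C,B,F,H,A,E,G] q_used=0 → run C
t=5: queue=[C,B,F,H,A,E,G,D] q_used=1 → run C
t=6: queue=[B,F,H,A,E,G,D] q_used=0 → run B
t=7: queue=[B,F,H,A,E,G,D] q_used=1 → run B
t=8: queue=[B,F,H,A,E,G,D] q_used=2 → run B
t=9: queue=[B,F,H,A,E,G,D] q_used=3 → run B
t=10: queue=[F,H,A,E,G,D] q_used=0 → run F
t=11: queue=[F,H,A,E,G,D] q_used=1 → run F
t=12: queue=[F,H,A,E,G,D] q_used=2 → run F
t=13: queue=[H,A,E,G,D] q_used=0 → run H
t=14: queue=[H,A,E,G,D] q_used=1 → run H
t=15: queue=[A,E,G,D] q_used=0 → run A
t=16: queue=[A,E,G,D] q_used=1 → run A
t=17: queue=[A,E,G,D] q_used=2 → run A
t=18: queue=[A,E,G,D] q_used=3 → run A
t=19: queue=[E,G,D] q_used=0 → run E
t=20: queue=[E,G,D] q_used=1 → run E
t=21: queue=[E,G,D] q_used=2 → run E
t=22: queue=[E,G,D] q_used=3 → run E
t=23: queue=[G,D,E] q_used=0 → run G
t=24: queue=[G,D,E] q_used=1 → run G
t=25: queue=[G,D,E] q_used=2 → run G
t=26: queue=[D,E] q_used=0 → run D
t=27: queue=[D,E] q_used=1 → run D
t=28: queue=[D,E] q_used=2 → run D
t=29: queue=[D,E] q_used=3 → run D
t=30: queue=[E,D] q_used=0 → run E
t=31: queue=[E,D] q_used=1 → run E
t=32: queue=[E,D] q_used=2 → run E
t=33: queue=[E,D] q_used=3 → run E
t=34: queue=[D] q_used=0 → run D
t=35: queue=[D] q_used=1 → run D
t=36: queue=[D] q_used=2 → run D
t=37: (idle)
t=38: (idle)
t=39: (idle)
t=40: (idle)
t=41: (idle)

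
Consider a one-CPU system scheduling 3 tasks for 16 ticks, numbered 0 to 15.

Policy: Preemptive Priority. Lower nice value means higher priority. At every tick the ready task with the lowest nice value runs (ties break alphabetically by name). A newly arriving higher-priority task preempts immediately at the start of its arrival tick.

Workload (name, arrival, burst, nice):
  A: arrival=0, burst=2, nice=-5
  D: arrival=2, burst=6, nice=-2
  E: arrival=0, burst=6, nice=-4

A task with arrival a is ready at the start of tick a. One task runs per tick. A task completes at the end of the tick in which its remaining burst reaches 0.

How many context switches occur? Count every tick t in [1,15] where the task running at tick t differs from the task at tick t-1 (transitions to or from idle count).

t=0: ready={A,E} → run A
t=1: ready={A,E} → run A
t=2: ready={D,E} → run E
t=3: ready={D,E} → run E
t=4: ready={D,E} → run E
t=5: ready={D,E} → run E
t=6: ready={D,E} → run E
t=7: ready={D,E} → run E
t=8: ready={D} → run D
t=9: ready={D} → run D
t=10: ready={D} → run D
t=11: ready={D} → run D
t=12: ready={D} → run D
t=13: ready={D} → run D
t=14: (idle)
t=15: (idle)

context switches = 3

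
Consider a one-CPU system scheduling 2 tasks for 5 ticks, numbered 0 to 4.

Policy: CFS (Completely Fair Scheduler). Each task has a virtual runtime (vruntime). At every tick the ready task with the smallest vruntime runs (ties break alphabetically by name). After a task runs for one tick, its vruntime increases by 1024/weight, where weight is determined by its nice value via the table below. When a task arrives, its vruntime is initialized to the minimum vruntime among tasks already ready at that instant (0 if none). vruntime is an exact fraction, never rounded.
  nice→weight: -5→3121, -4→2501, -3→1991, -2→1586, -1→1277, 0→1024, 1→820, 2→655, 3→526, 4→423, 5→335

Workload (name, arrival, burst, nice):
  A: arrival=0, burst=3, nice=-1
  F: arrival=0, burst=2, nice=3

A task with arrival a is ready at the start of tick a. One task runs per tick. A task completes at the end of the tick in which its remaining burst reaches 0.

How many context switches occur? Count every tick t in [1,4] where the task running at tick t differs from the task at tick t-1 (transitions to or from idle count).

context switches = 3

t=0: vr[A=0 F=0] → run A
t=1: vr[A=1024/1277 F=0] → run F
t=2: vr[A=1024/1277 F=512/263] → run A
t=3: vr[A=2048/1277 F=512/263] → run A
t=4: vr[F=512/263] → run F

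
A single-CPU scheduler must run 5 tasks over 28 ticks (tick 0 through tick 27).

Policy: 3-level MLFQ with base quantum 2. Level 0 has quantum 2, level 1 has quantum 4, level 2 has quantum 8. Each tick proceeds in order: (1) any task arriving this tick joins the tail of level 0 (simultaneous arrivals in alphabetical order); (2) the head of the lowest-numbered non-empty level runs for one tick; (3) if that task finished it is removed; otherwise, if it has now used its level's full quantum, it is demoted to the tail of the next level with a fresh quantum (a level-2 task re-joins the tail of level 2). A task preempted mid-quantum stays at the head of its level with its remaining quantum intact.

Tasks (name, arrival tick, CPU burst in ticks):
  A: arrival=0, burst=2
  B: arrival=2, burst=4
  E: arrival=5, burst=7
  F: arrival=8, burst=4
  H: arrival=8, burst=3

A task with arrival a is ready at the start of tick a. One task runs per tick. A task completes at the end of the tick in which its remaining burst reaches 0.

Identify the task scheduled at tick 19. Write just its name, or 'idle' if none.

t=0: L0/L1/L2 = A/-/- → run A
t=1: L0/L1/L2 = A/-/- → run A
t=2: L0/L1/L2 = B/-/- → run B
t=3: L0/L1/L2 = B/-/- → run B
t=4: L0/L1/L2 = -/B/- → run B
t=5: L0/L1/L2 = E/B/- → run E
t=6: L0/L1/L2 = E/B/- → run E
t=7: L0/L1/L2 = -/BE/- → run B
t=8: L0/L1/L2 = FH/E/- → run F
t=9: L0/L1/L2 = FH/E/- → run F
t=10: L0/L1/L2 = H/EF/- → run H
t=11: L0/L1/L2 = H/EF/- → run H
t=12: L0/L1/L2 = -/EFH/- → run E
t=13: L0/L1/L2 = -/EFH/- → run E
t=14: L0/L1/L2 = -/EFH/- → run E
t=15: L0/L1/L2 = -/EFH/- → run E
t=16: L0/L1/L2 = -/FH/E → run F
t=17: L0/L1/L2 = -/FH/E → run F
t=18: L0/L1/L2 = -/H/E → run H
t=19: L0/L1/L2 = -/-/E → run E
t=20: (idle)
t=21: (idle)
t=22: (idle)
t=23: (idle)
t=24: (idle)
t=25: (idle)
t=26: (idle)
t=27: (idle)

running at tick 19 = E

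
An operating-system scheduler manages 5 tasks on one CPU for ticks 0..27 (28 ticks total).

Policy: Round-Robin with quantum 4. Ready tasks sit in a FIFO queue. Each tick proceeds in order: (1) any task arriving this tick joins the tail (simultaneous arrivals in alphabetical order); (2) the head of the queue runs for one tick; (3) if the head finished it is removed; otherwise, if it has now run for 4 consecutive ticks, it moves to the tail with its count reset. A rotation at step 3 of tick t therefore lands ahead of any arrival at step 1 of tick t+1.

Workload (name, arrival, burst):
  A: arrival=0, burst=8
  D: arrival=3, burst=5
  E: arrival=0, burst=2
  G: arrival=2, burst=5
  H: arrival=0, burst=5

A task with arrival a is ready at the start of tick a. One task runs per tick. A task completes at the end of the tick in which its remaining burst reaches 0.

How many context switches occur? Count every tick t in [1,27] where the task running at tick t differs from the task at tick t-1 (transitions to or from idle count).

t=0: queue=[A,E,H] q_used=0 → run A
t=1: queue=[A,E,H] q_used=1 → run A
t=2: queue=[A,E,H,G] q_used=2 → run A
t=3: queue=[A,E,H,G,D] q_used=3 → run A
t=4: queue=[E,H,G,D,A] q_used=0 → run E
t=5: queue=[E,H,G,D,A] q_used=1 → run E
t=6: queue=[H,G,D,A] q_used=0 → run H
t=7: queue=[H,G,D,A] q_used=1 → run H
t=8: queue=[H,G,D,A] q_used=2 → run H
t=9: queue=[H,G,D,A] q_used=3 → run H
t=10: queue=[G,D,A,H] q_used=0 → run G
t=11: queue=[G,D,A,H] q_used=1 → run G
t=12: queue=[G,D,A,H] q_used=2 → run G
t=13: queue=[G,D,A,H] q_used=3 → run G
t=14: queue=[D,A,H,G] q_used=0 → run D
t=15: queue=[D,A,H,G] q_used=1 → run D
t=16: queue=[D,A,H,G] q_used=2 → run D
t=17: queue=[D,A,H,G] q_used=3 → run D
t=18: queue=[A,H,G,D] q_used=0 → run A
t=19: queue=[A,H,G,D] q_used=1 → run A
t=20: queue=[A,H,G,D] q_used=2 → run A
t=21: queue=[A,H,G,D] q_used=3 → run A
t=22: queue=[H,G,D] q_used=0 → run H
t=23: queue=[G,D] q_used=0 → run G
t=24: queue=[D] q_used=0 → run D
t=25: (idle)
t=26: (idle)
t=27: (idle)

context switches = 9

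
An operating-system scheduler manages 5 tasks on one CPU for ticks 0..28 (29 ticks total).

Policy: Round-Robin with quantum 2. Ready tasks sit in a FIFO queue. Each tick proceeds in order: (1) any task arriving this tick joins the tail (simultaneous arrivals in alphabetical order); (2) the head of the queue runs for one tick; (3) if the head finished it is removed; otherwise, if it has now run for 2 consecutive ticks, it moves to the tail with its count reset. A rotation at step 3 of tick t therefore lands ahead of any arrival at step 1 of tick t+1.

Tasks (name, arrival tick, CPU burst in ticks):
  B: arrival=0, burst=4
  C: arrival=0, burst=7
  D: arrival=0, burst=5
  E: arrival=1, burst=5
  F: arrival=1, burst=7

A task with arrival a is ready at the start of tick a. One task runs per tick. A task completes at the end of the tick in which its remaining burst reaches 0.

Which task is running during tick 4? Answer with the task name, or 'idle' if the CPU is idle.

t=0: queue=[B,C,D] q_used=0 → run B
t=1: queue=[B,C,D,E,F] q_used=1 → run B
t=2: queue=[C,D,E,F,B] q_used=0 → run C
t=3: queue=[C,D,E,F,B] q_used=1 → run C
t=4: queue=[D,E,F,B,C] q_used=0 → run D
t=5: queue=[D,E,F,B,C] q_used=1 → run D
t=6: queue=[E,F,B,C,D] q_used=0 → run E
t=7: queue=[E,F,B,C,D] q_used=1 → run E
t=8: queue=[F,B,C,D,E] q_used=0 → run F
t=9: queue=[F,B,C,D,E] q_used=1 → run F
t=10: queue=[B,C,D,E,F] q_used=0 → run B
t=11: queue=[B,C,D,E,F] q_used=1 → run B
t=12: queue=[C,D,E,F] q_used=0 → run C
t=13: queue=[C,D,E,F] q_used=1 → run C
t=14: queue=[D,E,F,C] q_used=0 → run D
t=15: queue=[D,E,F,C] q_used=1 → run D
t=16: queue=[E,F,C,D] q_used=0 → run E
t=17: queue=[E,F,C,D] q_used=1 → run E
t=18: queue=[F,C,D,E] q_used=0 → run F
t=19: queue=[F,C,D,E] q_used=1 → run F
t=20: queue=[C,D,E,F] q_used=0 → run C
t=21: queue=[C,D,E,F] q_used=1 → run C
t=22: queue=[D,E,F,C] q_used=0 → run D
t=23: queue=[E,F,C] q_used=0 → run E
t=24: queue=[F,C] q_used=0 → run F
t=25: queue=[F,C] q_used=1 → run F
t=26: queue=[C,F] q_used=0 → run C
t=27: queue=[F] q_used=0 → run F
t=28: (idle)

running at tick 4 = D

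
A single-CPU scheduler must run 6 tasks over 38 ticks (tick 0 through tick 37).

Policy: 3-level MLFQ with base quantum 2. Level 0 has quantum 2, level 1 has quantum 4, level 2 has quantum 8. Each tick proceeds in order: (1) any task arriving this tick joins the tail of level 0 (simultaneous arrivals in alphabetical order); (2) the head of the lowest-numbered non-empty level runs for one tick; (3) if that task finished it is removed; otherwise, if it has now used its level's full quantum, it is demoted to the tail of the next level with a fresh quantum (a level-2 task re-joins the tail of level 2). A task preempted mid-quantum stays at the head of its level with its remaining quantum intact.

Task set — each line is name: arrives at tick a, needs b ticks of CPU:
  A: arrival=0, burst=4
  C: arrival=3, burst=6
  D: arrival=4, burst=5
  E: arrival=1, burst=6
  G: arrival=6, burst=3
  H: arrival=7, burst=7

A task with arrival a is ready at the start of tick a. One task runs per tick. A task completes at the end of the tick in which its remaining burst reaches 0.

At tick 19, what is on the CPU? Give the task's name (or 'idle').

running at tick 19 = C

t=0: L0/L1/L2 = A/-/- → run A
t=1: L0/L1/L2 = AE/-/- → run A
t=2: L0/L1/L2 = E/A/- → run E
t=3: L0/L1/L2 = EC/A/- → run E
t=4: L0/L1/L2 = CD/AE/- → run C
t=5: L0/L1/L2 = CD/AE/- → run C
t=6: L0/L1/L2 = DG/AEC/- → run D
t=7: L0/L1/L2 = DGH/AEC/- → run D
t=8: L0/L1/L2 = GH/AECD/- → run G
t=9: L0/L1/L2 = GH/AECD/- → run G
t=10: L0/L1/L2 = H/AECDG/- → run H
t=11: L0/L1/L2 = H/AECDG/- → run H
t=12: L0/L1/L2 = -/AECDGH/- → run A
t=13: L0/L1/L2 = -/AECDGH/- → run A
t=14: L0/L1/L2 = -/ECDGH/- → run E
t=15: L0/L1/L2 = -/ECDGH/- → run E
t=16: L0/L1/L2 = -/ECDGH/- → run E
t=17: L0/L1/L2 = -/ECDGH/- → run E
t=18: L0/L1/L2 = -/CDGH/- → run C
t=19: L0/L1/L2 = -/CDGH/- → run C
t=20: L0/L1/L2 = -/CDGH/- → run C
t=21: L0/L1/L2 = -/CDGH/- → run C
t=22: L0/L1/L2 = -/DGH/- → run D
t=23: L0/L1/L2 = -/DGH/- → run D
t=24: L0/L1/L2 = -/DGH/- → run D
t=25: L0/L1/L2 = -/GH/- → run G
t=26: L0/L1/L2 = -/H/- → run H
t=27: L0/L1/L2 = -/H/- → run H
t=28: L0/L1/L2 = -/H/- → run H
t=29: L0/L1/L2 = -/H/- → run H
t=30: L0/L1/L2 = -/-/H → run H
t=31: (idle)
t=32: (idle)
t=33: (idle)
t=34: (idle)
t=35: (idle)
t=36: (idle)
t=37: (idle)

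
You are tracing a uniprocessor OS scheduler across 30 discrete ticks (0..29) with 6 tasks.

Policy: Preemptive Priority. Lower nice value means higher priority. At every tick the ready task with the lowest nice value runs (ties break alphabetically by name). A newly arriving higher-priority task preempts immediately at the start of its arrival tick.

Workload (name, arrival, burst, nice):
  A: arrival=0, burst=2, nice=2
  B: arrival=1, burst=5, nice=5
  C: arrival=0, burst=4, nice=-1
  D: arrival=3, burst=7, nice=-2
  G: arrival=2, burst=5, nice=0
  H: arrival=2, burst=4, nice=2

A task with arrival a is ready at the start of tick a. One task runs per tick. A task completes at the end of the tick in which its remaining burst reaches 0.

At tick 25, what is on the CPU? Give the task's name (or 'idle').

t=0: ready={A,C} → run C
t=1: ready={A,B,C} → run C
t=2: ready={A,B,C,G,H} → run C
t=3: ready={A,B,C,D,G,H} → run D
t=4: ready={A,B,C,D,G,H} → run D
t=5: ready={A,B,C,D,G,H} → run D
t=6: ready={A,B,C,D,G,H} → run D
t=7: ready={A,B,C,D,G,H} → run D
t=8: ready={A,B,C,D,G,H} → run D
t=9: ready={A,B,C,D,G,H} → run D
t=10: ready={A,B,C,G,H} → run C
t=11: ready={A,B,G,H} → run G
t=12: ready={A,B,G,H} → run G
t=13: ready={A,B,G,H} → run G
t=14: ready={A,B,G,H} → run G
t=15: ready={A,B,G,H} → run G
t=16: ready={A,B,H} → run A
t=17: ready={A,B,H} → run A
t=18: ready={B,H} → run H
t=19: ready={B,H} → run H
t=20: ready={B,H} → run H
t=21: ready={B,H} → run H
t=22: ready={B} → run B
t=23: ready={B} → run B
t=24: ready={B} → run B
t=25: ready={B} → run B
t=26: ready={B} → run B
t=27: (idle)
t=28: (idle)
t=29: (idle)

running at tick 25 = B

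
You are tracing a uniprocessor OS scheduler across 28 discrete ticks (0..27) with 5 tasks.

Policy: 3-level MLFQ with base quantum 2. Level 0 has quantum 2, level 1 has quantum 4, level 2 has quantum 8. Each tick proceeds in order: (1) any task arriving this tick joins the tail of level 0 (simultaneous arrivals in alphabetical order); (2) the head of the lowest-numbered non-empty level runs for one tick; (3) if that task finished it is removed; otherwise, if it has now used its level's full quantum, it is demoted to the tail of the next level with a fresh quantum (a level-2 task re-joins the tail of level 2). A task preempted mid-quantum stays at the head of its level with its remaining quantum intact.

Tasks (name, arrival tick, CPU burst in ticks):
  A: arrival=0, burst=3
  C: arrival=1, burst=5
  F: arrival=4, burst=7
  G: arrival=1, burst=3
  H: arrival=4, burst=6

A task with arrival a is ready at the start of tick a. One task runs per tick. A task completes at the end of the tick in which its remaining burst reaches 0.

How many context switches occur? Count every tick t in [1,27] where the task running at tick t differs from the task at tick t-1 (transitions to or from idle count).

context switches = 11

t=0: L0/L1/L2 = A/-/- → run A
t=1: L0/L1/L2 = ACG/-/- → run A
t=2: L0/L1/L2 = CG/A/- → run C
t=3: L0/L1/L2 = CG/A/- → run C
t=4: L0/L1/L2 = GFH/AC/- → run G
t=5: L0/L1/L2 = GFH/AC/- → run G
t=6: L0/L1/L2 = FH/ACG/- → run F
t=7: L0/L1/L2 = FH/ACG/- → run F
t=8: L0/L1/L2 = H/ACGF/- → run H
t=9: L0/L1/L2 = H/ACGF/- → run H
t=10: L0/L1/L2 = -/ACGFH/- → run A
t=11: L0/L1/L2 = -/CGFH/- → run C
t=12: L0/L1/L2 = -/CGFH/- → run C
t=13: L0/L1/L2 = -/CGFH/- → run C
t=14: L0/L1/L2 = -/GFH/- → run G
t=15: L0/L1/L2 = -/FH/- → run F
t=16: L0/L1/L2 = -/FH/- → run F
t=17: L0/L1/L2 = -/FH/- → run F
t=18: L0/L1/L2 = -/FH/- → run F
t=19: L0/L1/L2 = -/H/F → run H
t=20: L0/L1/L2 = -/H/F → run H
t=21: L0/L1/L2 = -/H/F → run H
t=22: L0/L1/L2 = -/H/F → run H
t=23: L0/L1/L2 = -/-/F → run F
t=24: (idle)
t=25: (idle)
t=26: (idle)
t=27: (idle)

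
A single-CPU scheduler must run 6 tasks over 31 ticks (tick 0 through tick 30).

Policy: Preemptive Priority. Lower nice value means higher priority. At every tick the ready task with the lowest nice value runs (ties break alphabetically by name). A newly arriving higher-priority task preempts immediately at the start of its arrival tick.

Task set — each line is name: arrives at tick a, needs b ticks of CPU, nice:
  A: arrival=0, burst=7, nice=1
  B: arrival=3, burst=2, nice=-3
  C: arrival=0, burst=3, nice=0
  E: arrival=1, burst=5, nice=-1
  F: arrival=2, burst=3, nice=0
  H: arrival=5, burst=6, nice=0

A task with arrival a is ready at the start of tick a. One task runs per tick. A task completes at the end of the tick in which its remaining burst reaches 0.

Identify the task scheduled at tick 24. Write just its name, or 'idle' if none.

t=0: ready={A,C} → run C
t=1: ready={A,C,E} → run E
t=2: ready={A,C,E,F} → run E
t=3: ready={A,B,C,E,F} → run B
t=4: ready={A,B,C,E,F} → run B
t=5: ready={A,C,E,F,H} → run E
t=6: ready={A,C,E,F,H} → run E
t=7: ready={A,C,E,F,H} → run E
t=8: ready={A,C,F,H} → run C
t=9: ready={A,C,F,H} → run C
t=10: ready={A,F,H} → run F
t=11: ready={A,F,H} → run F
t=12: ready={A,F,H} → run F
t=13: ready={A,H} → run H
t=14: ready={A,H} → run H
t=15: ready={A,H} → run H
t=16: ready={A,H} → run H
t=17: ready={A,H} → run H
t=18: ready={A,H} → run H
t=19: ready={A} → run A
t=20: ready={A} → run A
t=21: ready={A} → run A
t=22: ready={A} → run A
t=23: ready={A} → run A
t=24: ready={A} → run A
t=25: ready={A} → run A
t=26: (idle)
t=27: (idle)
t=28: (idle)
t=29: (idle)
t=30: (idle)

running at tick 24 = A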